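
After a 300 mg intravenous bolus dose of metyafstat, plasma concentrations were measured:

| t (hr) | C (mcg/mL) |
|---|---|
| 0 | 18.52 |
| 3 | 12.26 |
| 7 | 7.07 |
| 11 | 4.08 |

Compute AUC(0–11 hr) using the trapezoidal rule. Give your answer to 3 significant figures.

AUC = 107 mcg/mL·hr

Trapezoidal AUC_0→11:
  [0→3]: (18.52+12.26)/2 × 3 = 46.17
  [3→7]: (12.26+7.07)/2 × 4 = 38.66
  [7→11]: (7.07+4.08)/2 × 4 = 22.3
  Sum = 107.13 mcg/mL·hr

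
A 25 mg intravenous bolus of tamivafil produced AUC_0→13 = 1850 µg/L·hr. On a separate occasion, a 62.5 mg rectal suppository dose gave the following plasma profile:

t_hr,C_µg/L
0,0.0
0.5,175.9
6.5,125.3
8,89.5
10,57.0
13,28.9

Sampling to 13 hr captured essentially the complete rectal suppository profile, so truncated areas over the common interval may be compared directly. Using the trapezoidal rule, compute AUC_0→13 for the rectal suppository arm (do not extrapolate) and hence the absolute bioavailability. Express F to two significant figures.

F = 0.30

Trapezoidal AUC_0→13 (rectal suppository):
  [0→0.5]: (0.0+175.9)/2 × 0.5 = 43.975
  [0.5→6.5]: (175.9+125.3)/2 × 6 = 903.6
  [6.5→8]: (125.3+89.5)/2 × 1.5 = 161.1
  [8→10]: (89.5+57.0)/2 × 2 = 146.5
  [10→13]: (57.0+28.9)/2 × 3 = 128.85
  Sum = 1384.025 µg/L·hr
F = (AUC_ev/D_ev)/(AUC_iv/D_iv) = (1384.025/62.5)/(1850/25) = 22.1444/74 = 0.2992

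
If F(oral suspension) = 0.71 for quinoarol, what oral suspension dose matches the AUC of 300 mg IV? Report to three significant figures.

For equal systemic exposure: F × D_ev = D_iv
D_ev = D_iv / F = 300 / 0.71 = 422.535 mg

D_oral = 423 mg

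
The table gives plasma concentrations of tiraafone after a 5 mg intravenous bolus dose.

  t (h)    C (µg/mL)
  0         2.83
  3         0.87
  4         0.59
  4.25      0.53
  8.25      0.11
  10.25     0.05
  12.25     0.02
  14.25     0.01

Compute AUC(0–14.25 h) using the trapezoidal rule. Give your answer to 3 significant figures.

AUC = 7.96 µg/mL·h

Trapezoidal AUC_0→14.25:
  [0→3]: (2.83+0.87)/2 × 3 = 5.55
  [3→4]: (0.87+0.59)/2 × 1 = 0.73
  [4→4.25]: (0.59+0.53)/2 × 0.25 = 0.14
  [4.25→8.25]: (0.53+0.11)/2 × 4 = 1.28
  [8.25→10.25]: (0.11+0.05)/2 × 2 = 0.16
  [10.25→12.25]: (0.05+0.02)/2 × 2 = 0.07
  [12.25→14.25]: (0.02+0.01)/2 × 2 = 0.03
  Sum = 7.96 µg/mL·h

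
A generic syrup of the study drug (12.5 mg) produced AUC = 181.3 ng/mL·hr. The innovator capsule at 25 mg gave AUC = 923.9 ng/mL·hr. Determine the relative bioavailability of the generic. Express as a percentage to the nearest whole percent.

F_rel = (AUC_test/D_test) / (AUC_ref/D_ref)
      = (181.3/12.5) / (923.9/25)
      = 14.504 / 36.956 = 0.3925 = 39.25%

F_rel = 39%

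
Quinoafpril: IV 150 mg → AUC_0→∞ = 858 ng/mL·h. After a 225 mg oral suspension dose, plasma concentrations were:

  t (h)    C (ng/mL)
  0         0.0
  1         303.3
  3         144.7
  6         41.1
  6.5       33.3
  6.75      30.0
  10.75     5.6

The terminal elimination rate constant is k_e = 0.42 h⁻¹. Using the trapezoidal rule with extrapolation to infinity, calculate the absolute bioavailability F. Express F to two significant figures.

F = 0.77

Trapezoidal AUC_0→10.75 (oral suspension):
  [0→1]: (0.0+303.3)/2 × 1 = 151.65
  [1→3]: (303.3+144.7)/2 × 2 = 448.0
  [3→6]: (144.7+41.1)/2 × 3 = 278.7
  [6→6.5]: (41.1+33.3)/2 × 0.5 = 18.6
  [6.5→6.75]: (33.3+30.0)/2 × 0.25 = 7.9125
  [6.75→10.75]: (30.0+5.6)/2 × 4 = 71.2
  Sum = 976.0625 ng/mL·h
Tail: C_last/k_e = 5.6/0.42 = 13.333
AUC_0→∞ (oral suspension) = 976.0625 + 13.333 = 989.3955 ng/mL·h
F = (AUC_ev/D_ev)/(AUC_iv/D_iv) = (989.3955/225)/(858/150) = 4.39731/5.72 = 0.7688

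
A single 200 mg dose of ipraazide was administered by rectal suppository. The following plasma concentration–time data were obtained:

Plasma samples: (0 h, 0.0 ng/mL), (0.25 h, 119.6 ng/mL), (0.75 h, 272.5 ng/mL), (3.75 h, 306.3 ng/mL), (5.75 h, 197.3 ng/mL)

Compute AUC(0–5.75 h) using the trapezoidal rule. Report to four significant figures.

AUC = 1485 ng/mL·h

Trapezoidal AUC_0→5.75:
  [0→0.25]: (0.0+119.6)/2 × 0.25 = 14.95
  [0.25→0.75]: (119.6+272.5)/2 × 0.5 = 98.025
  [0.75→3.75]: (272.5+306.3)/2 × 3 = 868.2
  [3.75→5.75]: (306.3+197.3)/2 × 2 = 503.6
  Sum = 1484.775 ng/mL·h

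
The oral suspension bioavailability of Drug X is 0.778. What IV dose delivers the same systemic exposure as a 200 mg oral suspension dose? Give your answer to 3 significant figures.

D_iv = 156 mg

Systemic exposure from an extravascular dose = F × D_ev, so the equivalent IV dose is F × D_ev.
D_iv = F × D_ev = 0.778 × 200 = 155.6 mg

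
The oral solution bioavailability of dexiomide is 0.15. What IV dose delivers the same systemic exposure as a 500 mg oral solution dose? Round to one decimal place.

D_iv = 75.0 mg

Systemic exposure from an extravascular dose = F × D_ev, so the equivalent IV dose is F × D_ev.
D_iv = F × D_ev = 0.15 × 500 = 75 mg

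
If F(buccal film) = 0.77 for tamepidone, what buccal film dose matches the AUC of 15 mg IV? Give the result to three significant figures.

For equal systemic exposure: F × D_ev = D_iv
D_ev = D_iv / F = 15 / 0.77 = 19.4805 mg

D_buccal = 19.5 mg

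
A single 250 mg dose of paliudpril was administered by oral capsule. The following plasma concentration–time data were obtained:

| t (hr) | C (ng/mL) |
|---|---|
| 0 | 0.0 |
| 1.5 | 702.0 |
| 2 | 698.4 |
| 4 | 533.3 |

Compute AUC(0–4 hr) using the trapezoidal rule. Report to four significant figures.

Trapezoidal AUC_0→4:
  [0→1.5]: (0.0+702.0)/2 × 1.5 = 526.5
  [1.5→2]: (702.0+698.4)/2 × 0.5 = 350.1
  [2→4]: (698.4+533.3)/2 × 2 = 1231.7
  Sum = 2108.3 ng/mL·hr

AUC = 2108 ng/mL·hr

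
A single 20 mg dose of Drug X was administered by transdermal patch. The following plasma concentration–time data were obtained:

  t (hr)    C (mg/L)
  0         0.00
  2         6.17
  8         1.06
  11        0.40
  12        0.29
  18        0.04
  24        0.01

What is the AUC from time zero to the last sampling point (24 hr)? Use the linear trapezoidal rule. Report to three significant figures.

Trapezoidal AUC_0→24:
  [0→2]: (0.00+6.17)/2 × 2 = 6.17
  [2→8]: (6.17+1.06)/2 × 6 = 21.69
  [8→11]: (1.06+0.40)/2 × 3 = 2.19
  [11→12]: (0.40+0.29)/2 × 1 = 0.345
  [12→18]: (0.29+0.04)/2 × 6 = 0.99
  [18→24]: (0.04+0.01)/2 × 6 = 0.15
  Sum = 31.535 mg/L·hr

AUC = 31.5 mg/L·hr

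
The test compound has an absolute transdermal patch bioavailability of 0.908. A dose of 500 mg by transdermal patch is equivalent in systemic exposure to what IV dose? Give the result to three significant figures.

Systemic exposure from an extravascular dose = F × D_ev, so the equivalent IV dose is F × D_ev.
D_iv = F × D_ev = 0.908 × 500 = 454 mg

D_iv = 454 mg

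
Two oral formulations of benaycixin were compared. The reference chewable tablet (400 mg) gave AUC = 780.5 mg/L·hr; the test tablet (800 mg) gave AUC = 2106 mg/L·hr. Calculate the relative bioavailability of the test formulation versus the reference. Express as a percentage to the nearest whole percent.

F_rel = 135%

F_rel = (AUC_test/D_test) / (AUC_ref/D_ref)
      = (2106/800) / (780.5/400)
      = 2.6325 / 1.95125 = 1.3491 = 134.91%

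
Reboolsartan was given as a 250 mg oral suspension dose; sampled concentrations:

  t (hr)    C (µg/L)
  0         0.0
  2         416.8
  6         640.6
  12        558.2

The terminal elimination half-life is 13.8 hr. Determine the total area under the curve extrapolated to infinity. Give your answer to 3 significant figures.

AUC = 17200 µg/L·hr

Trapezoidal AUC_0→12:
  [0→2]: (0.0+416.8)/2 × 2 = 416.8
  [2→6]: (416.8+640.6)/2 × 4 = 2114.8
  [6→12]: (640.6+558.2)/2 × 6 = 3596.4
  Sum = 6128.0 µg/L·hr
k_e = ln2 / t½ = 0.693147 / 13.8 = 0.0502 hr^-1
Extrapolated tail: C_last / k_e = 558.2 / 0.0502 = 11119.522
AUC_0→∞ = 6128.0 + 11119.522 = 17247.522 µg/L·hr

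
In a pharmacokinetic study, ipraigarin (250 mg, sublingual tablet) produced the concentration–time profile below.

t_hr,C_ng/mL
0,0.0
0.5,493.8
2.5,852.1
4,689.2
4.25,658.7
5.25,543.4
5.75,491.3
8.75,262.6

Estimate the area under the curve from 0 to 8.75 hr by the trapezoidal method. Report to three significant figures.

Trapezoidal AUC_0→8.75:
  [0→0.5]: (0.0+493.8)/2 × 0.5 = 123.45
  [0.5→2.5]: (493.8+852.1)/2 × 2 = 1345.9
  [2.5→4]: (852.1+689.2)/2 × 1.5 = 1155.975
  [4→4.25]: (689.2+658.7)/2 × 0.25 = 168.4875
  [4.25→5.25]: (658.7+543.4)/2 × 1 = 601.05
  [5.25→5.75]: (543.4+491.3)/2 × 0.5 = 258.675
  [5.75→8.75]: (491.3+262.6)/2 × 3 = 1130.85
  Sum = 4784.3875 ng/mL·hr

AUC = 4780 ng/mL·hr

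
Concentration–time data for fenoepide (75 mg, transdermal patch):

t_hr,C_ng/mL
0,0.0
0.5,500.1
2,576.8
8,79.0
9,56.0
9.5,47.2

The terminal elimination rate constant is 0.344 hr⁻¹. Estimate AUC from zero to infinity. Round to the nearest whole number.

Trapezoidal AUC_0→9.5:
  [0→0.5]: (0.0+500.1)/2 × 0.5 = 125.025
  [0.5→2]: (500.1+576.8)/2 × 1.5 = 807.675
  [2→8]: (576.8+79.0)/2 × 6 = 1967.4
  [8→9]: (79.0+56.0)/2 × 1 = 67.5
  [9→9.5]: (56.0+47.2)/2 × 0.5 = 25.8
  Sum = 2993.4 ng/mL·hr
Extrapolated tail: C_last / k_e = 47.2 / 0.344 = 137.209
AUC_0→∞ = 2993.4 + 137.209 = 3130.609 ng/mL·hr

AUC = 3131 ng/mL·hr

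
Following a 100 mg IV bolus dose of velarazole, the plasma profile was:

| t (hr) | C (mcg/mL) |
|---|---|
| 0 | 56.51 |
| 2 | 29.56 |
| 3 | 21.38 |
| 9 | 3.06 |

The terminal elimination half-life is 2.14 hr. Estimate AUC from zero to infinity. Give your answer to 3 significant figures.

AUC = 194 mcg/mL·hr

Trapezoidal AUC_0→9:
  [0→2]: (56.51+29.56)/2 × 2 = 86.07
  [2→3]: (29.56+21.38)/2 × 1 = 25.47
  [3→9]: (21.38+3.06)/2 × 6 = 73.32
  Sum = 184.86 mcg/mL·hr
k_e = ln2 / t½ = 0.693147 / 2.14 = 0.3239 hr^-1
Extrapolated tail: C_last / k_e = 3.06 / 0.3239 = 9.447
AUC_0→∞ = 184.86 + 9.447 = 194.307 mcg/mL·hr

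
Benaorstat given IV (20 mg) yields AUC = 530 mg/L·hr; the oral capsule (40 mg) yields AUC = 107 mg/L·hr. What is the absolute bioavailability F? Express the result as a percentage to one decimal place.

F = (AUC_ev / D_ev) / (AUC_iv / D_iv)
  = (107/40) / (530/20)
  = 2.675 / 26.5 = 0.1009
  = 10.09%

F = 10.1%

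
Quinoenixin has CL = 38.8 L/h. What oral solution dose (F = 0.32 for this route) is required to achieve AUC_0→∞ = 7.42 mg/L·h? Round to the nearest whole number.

Dose = 900 mg

Dose = CL × AUC_0→∞ / F
     = 38.8 × 7.42 / 0.32 = 899.675 mg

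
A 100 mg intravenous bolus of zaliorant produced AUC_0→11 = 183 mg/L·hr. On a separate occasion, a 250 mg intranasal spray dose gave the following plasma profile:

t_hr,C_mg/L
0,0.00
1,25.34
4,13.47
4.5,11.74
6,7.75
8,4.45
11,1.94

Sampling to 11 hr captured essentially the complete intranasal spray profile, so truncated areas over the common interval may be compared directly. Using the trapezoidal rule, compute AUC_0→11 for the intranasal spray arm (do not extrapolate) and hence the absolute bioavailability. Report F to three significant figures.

Trapezoidal AUC_0→11 (intranasal spray):
  [0→1]: (0.00+25.34)/2 × 1 = 12.67
  [1→4]: (25.34+13.47)/2 × 3 = 58.215
  [4→4.5]: (13.47+11.74)/2 × 0.5 = 6.3025
  [4.5→6]: (11.74+7.75)/2 × 1.5 = 14.6175
  [6→8]: (7.75+4.45)/2 × 2 = 12.2
  [8→11]: (4.45+1.94)/2 × 3 = 9.585
  Sum = 113.59 mg/L·hr
F = (AUC_ev/D_ev)/(AUC_iv/D_iv) = (113.59/250)/(183/100) = 0.45436/1.83 = 0.2483

F = 0.248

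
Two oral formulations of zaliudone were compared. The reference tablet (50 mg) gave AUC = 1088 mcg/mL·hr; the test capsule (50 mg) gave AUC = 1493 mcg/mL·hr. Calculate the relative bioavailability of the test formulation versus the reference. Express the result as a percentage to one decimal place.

F_rel = 137.2%

F_rel = (AUC_test/D_test) / (AUC_ref/D_ref)
      = (1493/50) / (1088/50)
      = 29.86 / 21.76 = 1.3722 = 137.22%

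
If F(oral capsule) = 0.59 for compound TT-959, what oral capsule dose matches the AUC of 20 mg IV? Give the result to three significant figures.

For equal systemic exposure: F × D_ev = D_iv
D_ev = D_iv / F = 20 / 0.59 = 33.8983 mg

D_oral = 33.9 mg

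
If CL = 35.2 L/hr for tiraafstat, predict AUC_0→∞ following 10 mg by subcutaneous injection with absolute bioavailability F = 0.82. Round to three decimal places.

AUC = 0.233 mg/L·hr

AUC_0→∞ = F × Dose / CL
        = 0.82 × 10 / 35.2 = 0.232955 mg/L·hr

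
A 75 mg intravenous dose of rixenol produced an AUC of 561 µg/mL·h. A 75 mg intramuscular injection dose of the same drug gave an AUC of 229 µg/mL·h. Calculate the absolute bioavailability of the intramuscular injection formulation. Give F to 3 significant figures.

F = 0.408

F = (AUC_ev / D_ev) / (AUC_iv / D_iv)
  = (229/75) / (561/75)
  = 3.05333 / 7.48 = 0.4082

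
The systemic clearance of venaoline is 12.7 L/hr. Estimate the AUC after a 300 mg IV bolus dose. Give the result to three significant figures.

AUC_0→∞ = Dose_iv / CL
        = 300 / 12.7 = 23.622 mg/L·hr

AUC = 23.6 mg/L·hr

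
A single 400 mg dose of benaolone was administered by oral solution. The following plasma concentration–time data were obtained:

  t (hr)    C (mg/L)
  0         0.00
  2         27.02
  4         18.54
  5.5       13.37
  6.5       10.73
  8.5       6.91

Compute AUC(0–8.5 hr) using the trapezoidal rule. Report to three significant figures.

Trapezoidal AUC_0→8.5:
  [0→2]: (0.00+27.02)/2 × 2 = 27.02
  [2→4]: (27.02+18.54)/2 × 2 = 45.56
  [4→5.5]: (18.54+13.37)/2 × 1.5 = 23.9325
  [5.5→6.5]: (13.37+10.73)/2 × 1 = 12.05
  [6.5→8.5]: (10.73+6.91)/2 × 2 = 17.64
  Sum = 126.2025 mg/L·hr

AUC = 126 mg/L·hr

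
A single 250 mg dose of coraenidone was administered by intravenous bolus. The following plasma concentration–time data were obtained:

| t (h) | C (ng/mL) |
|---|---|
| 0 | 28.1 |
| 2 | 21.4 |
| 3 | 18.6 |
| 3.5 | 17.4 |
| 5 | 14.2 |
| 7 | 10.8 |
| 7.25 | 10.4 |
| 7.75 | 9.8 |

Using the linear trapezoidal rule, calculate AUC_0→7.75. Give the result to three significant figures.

Trapezoidal AUC_0→7.75:
  [0→2]: (28.1+21.4)/2 × 2 = 49.5
  [2→3]: (21.4+18.6)/2 × 1 = 20.0
  [3→3.5]: (18.6+17.4)/2 × 0.5 = 9.0
  [3.5→5]: (17.4+14.2)/2 × 1.5 = 23.7
  [5→7]: (14.2+10.8)/2 × 2 = 25.0
  [7→7.25]: (10.8+10.4)/2 × 0.25 = 2.65
  [7.25→7.75]: (10.4+9.8)/2 × 0.5 = 5.05
  Sum = 134.9 ng/mL·h

AUC = 135 ng/mL·h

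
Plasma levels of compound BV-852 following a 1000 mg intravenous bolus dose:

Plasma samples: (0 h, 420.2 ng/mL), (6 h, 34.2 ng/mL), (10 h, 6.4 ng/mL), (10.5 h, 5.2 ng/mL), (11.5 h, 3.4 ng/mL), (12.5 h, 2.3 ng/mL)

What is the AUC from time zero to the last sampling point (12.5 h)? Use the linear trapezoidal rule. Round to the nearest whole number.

Trapezoidal AUC_0→12.5:
  [0→6]: (420.2+34.2)/2 × 6 = 1363.2
  [6→10]: (34.2+6.4)/2 × 4 = 81.2
  [10→10.5]: (6.4+5.2)/2 × 0.5 = 2.9
  [10.5→11.5]: (5.2+3.4)/2 × 1 = 4.3
  [11.5→12.5]: (3.4+2.3)/2 × 1 = 2.85
  Sum = 1454.45 ng/mL·h

AUC = 1454 ng/mL·h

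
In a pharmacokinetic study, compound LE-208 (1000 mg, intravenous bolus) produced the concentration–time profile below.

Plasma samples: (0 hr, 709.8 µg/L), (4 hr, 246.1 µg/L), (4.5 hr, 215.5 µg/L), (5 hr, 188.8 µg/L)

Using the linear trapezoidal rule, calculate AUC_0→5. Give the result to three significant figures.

Trapezoidal AUC_0→5:
  [0→4]: (709.8+246.1)/2 × 4 = 1911.8
  [4→4.5]: (246.1+215.5)/2 × 0.5 = 115.4
  [4.5→5]: (215.5+188.8)/2 × 0.5 = 101.075
  Sum = 2128.275 µg/L·hr

AUC = 2130 µg/L·hr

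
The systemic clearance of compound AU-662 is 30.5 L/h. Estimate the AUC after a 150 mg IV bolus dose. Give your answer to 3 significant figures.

AUC_0→∞ = Dose_iv / CL
        = 150 / 30.5 = 4.91803 mg/L·h

AUC = 4.92 mg/L·h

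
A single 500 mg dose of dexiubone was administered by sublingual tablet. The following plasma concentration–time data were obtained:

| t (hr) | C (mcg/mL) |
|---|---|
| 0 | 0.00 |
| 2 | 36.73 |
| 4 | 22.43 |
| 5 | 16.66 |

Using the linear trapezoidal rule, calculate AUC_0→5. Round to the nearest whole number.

Trapezoidal AUC_0→5:
  [0→2]: (0.00+36.73)/2 × 2 = 36.73
  [2→4]: (36.73+22.43)/2 × 2 = 59.16
  [4→5]: (22.43+16.66)/2 × 1 = 19.545
  Sum = 115.435 mcg/mL·hr

AUC = 115 mcg/mL·hr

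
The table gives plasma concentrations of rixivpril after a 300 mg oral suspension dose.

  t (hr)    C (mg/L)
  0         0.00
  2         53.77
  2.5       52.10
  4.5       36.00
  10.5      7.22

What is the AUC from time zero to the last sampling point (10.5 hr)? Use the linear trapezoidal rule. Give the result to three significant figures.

AUC = 298 mg/L·hr

Trapezoidal AUC_0→10.5:
  [0→2]: (0.00+53.77)/2 × 2 = 53.77
  [2→2.5]: (53.77+52.10)/2 × 0.5 = 26.4675
  [2.5→4.5]: (52.10+36.00)/2 × 2 = 88.1
  [4.5→10.5]: (36.00+7.22)/2 × 6 = 129.66
  Sum = 297.9975 mg/L·hr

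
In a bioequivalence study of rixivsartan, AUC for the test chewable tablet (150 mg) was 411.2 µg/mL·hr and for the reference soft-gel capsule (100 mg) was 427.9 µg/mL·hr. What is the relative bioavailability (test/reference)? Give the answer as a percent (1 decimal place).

F_rel = (AUC_test/D_test) / (AUC_ref/D_ref)
      = (411.2/150) / (427.9/100)
      = 2.74133 / 4.279 = 0.6406 = 64.06%

F_rel = 64.1%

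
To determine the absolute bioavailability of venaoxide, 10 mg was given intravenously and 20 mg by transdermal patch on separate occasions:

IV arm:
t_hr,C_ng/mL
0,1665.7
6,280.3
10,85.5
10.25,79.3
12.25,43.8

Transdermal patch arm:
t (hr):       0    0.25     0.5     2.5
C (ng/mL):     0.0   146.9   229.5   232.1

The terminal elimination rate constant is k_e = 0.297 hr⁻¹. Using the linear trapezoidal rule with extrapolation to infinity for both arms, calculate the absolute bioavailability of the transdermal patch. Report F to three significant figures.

F = 0.0954

Trapezoidal AUC_0→12.25 (IV):
  [0→6]: (1665.7+280.3)/2 × 6 = 5838.0
  [6→10]: (280.3+85.5)/2 × 4 = 731.6
  [10→10.25]: (85.5+79.3)/2 × 0.25 = 20.6
  [10.25→12.25]: (79.3+43.8)/2 × 2 = 123.1
  Sum = 6713.3 ng/mL·hr
IV tail: 43.8/0.297 = 147.475; AUC_iv,0→∞ = 6713.3 + 147.475 = 6860.775 ng/mL·hr
Trapezoidal AUC_0→2.5 (transdermal patch):
  [0→0.25]: (0.0+146.9)/2 × 0.25 = 18.3625
  [0.25→0.5]: (146.9+229.5)/2 × 0.25 = 47.05
  [0.5→2.5]: (229.5+232.1)/2 × 2 = 461.6
  Sum = 527.0125 ng/mL·hr
transdermal patch tail: 232.1/0.297 = 781.481; AUC_ev,0→∞ = 527.0125 + 781.481 = 1308.4935 ng/mL·hr
F = (AUC_ev/D_ev)/(AUC_iv/D_iv) = (1308.4935/20)/(6860.775/10) = 65.424675/686.0775 = 0.0954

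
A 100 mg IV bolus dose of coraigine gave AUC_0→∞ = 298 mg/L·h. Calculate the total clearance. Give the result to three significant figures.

CL = 0.336 L/h

CL = Dose_iv / AUC_0→∞
   = 100 / 298 = 0.33557 L/h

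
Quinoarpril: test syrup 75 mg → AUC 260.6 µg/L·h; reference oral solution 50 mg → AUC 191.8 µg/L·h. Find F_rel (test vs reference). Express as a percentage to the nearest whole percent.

F_rel = 91%

F_rel = (AUC_test/D_test) / (AUC_ref/D_ref)
      = (260.6/75) / (191.8/50)
      = 3.47467 / 3.836 = 0.9058 = 90.58%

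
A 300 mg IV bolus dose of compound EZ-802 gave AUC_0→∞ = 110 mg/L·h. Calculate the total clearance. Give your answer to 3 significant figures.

CL = 2.73 L/h

CL = Dose_iv / AUC_0→∞
   = 300 / 110 = 2.72727 L/h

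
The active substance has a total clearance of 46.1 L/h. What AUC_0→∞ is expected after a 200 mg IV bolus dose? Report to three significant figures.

AUC_0→∞ = Dose_iv / CL
        = 200 / 46.1 = 4.33839 mg/L·h

AUC = 4.34 mg/L·h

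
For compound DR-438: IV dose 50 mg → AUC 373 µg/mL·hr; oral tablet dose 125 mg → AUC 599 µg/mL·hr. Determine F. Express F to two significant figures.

F = (AUC_ev / D_ev) / (AUC_iv / D_iv)
  = (599/125) / (373/50)
  = 4.792 / 7.46 = 0.6424

F = 0.64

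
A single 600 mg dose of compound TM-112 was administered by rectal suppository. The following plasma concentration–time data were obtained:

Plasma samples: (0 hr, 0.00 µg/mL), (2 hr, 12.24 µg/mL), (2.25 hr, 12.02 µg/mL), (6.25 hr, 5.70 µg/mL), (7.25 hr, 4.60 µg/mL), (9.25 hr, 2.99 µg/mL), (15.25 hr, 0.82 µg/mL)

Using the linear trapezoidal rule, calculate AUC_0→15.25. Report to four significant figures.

Trapezoidal AUC_0→15.25:
  [0→2]: (0.00+12.24)/2 × 2 = 12.24
  [2→2.25]: (12.24+12.02)/2 × 0.25 = 3.0325
  [2.25→6.25]: (12.02+5.70)/2 × 4 = 35.44
  [6.25→7.25]: (5.70+4.60)/2 × 1 = 5.15
  [7.25→9.25]: (4.60+2.99)/2 × 2 = 7.59
  [9.25→15.25]: (2.99+0.82)/2 × 6 = 11.43
  Sum = 74.8825 µg/mL·hr

AUC = 74.88 µg/mL·hr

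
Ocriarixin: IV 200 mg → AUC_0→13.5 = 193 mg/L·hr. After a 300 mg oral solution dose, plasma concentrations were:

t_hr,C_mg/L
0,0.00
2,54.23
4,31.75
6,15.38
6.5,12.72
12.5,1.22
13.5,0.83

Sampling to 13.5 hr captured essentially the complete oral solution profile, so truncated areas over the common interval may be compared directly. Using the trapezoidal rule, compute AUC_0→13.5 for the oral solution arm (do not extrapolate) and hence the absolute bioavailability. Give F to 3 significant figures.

Trapezoidal AUC_0→13.5 (oral solution):
  [0→2]: (0.00+54.23)/2 × 2 = 54.23
  [2→4]: (54.23+31.75)/2 × 2 = 85.98
  [4→6]: (31.75+15.38)/2 × 2 = 47.13
  [6→6.5]: (15.38+12.72)/2 × 0.5 = 7.025
  [6.5→12.5]: (12.72+1.22)/2 × 6 = 41.82
  [12.5→13.5]: (1.22+0.83)/2 × 1 = 1.025
  Sum = 237.21 mg/L·hr
F = (AUC_ev/D_ev)/(AUC_iv/D_iv) = (237.21/300)/(193/200) = 0.7907/0.965 = 0.8194

F = 0.819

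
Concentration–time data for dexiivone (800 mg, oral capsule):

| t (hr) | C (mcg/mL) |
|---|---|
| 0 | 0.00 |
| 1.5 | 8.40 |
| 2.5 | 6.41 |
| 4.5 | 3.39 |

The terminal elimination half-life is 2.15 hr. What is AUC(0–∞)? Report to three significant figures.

AUC = 34.0 mcg/mL·hr

Trapezoidal AUC_0→4.5:
  [0→1.5]: (0.00+8.40)/2 × 1.5 = 6.3
  [1.5→2.5]: (8.40+6.41)/2 × 1 = 7.405
  [2.5→4.5]: (6.41+3.39)/2 × 2 = 9.8
  Sum = 23.505 mcg/mL·hr
k_e = ln2 / t½ = 0.693147 / 2.15 = 0.3224 hr^-1
Extrapolated tail: C_last / k_e = 3.39 / 0.3224 = 10.515
AUC_0→∞ = 23.505 + 10.515 = 34.02 mcg/mL·hr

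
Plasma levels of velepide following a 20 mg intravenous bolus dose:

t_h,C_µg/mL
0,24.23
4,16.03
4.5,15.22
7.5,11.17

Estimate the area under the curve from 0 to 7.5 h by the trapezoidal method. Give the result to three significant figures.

AUC = 128 µg/mL·h

Trapezoidal AUC_0→7.5:
  [0→4]: (24.23+16.03)/2 × 4 = 80.52
  [4→4.5]: (16.03+15.22)/2 × 0.5 = 7.8125
  [4.5→7.5]: (15.22+11.17)/2 × 3 = 39.585
  Sum = 127.9175 µg/mL·h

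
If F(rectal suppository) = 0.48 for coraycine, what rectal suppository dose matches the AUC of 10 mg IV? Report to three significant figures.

For equal systemic exposure: F × D_ev = D_iv
D_ev = D_iv / F = 10 / 0.48 = 20.8333 mg

D_rectal = 20.8 mg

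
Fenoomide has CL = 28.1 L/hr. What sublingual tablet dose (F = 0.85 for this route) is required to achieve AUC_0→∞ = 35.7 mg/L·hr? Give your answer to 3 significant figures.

Dose = CL × AUC_0→∞ / F
     = 28.1 × 35.7 / 0.85 = 1180.2 mg

Dose = 1180 mg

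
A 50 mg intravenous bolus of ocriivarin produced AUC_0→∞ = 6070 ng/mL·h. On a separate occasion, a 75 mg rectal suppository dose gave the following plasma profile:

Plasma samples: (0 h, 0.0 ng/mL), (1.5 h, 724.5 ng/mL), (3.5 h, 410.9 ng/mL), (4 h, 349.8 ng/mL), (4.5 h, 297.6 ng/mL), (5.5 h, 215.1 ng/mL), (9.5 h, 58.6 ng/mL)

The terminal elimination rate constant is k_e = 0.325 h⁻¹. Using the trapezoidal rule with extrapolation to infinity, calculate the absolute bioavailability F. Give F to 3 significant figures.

Trapezoidal AUC_0→9.5 (rectal suppository):
  [0→1.5]: (0.0+724.5)/2 × 1.5 = 543.375
  [1.5→3.5]: (724.5+410.9)/2 × 2 = 1135.4
  [3.5→4]: (410.9+349.8)/2 × 0.5 = 190.175
  [4→4.5]: (349.8+297.6)/2 × 0.5 = 161.85
  [4.5→5.5]: (297.6+215.1)/2 × 1 = 256.35
  [5.5→9.5]: (215.1+58.6)/2 × 4 = 547.4
  Sum = 2834.55 ng/mL·h
Tail: C_last/k_e = 58.6/0.325 = 180.308
AUC_0→∞ (rectal suppository) = 2834.55 + 180.308 = 3014.858 ng/mL·h
F = (AUC_ev/D_ev)/(AUC_iv/D_iv) = (3014.858/75)/(6070/50) = 40.1981/121.4 = 0.3311

F = 0.331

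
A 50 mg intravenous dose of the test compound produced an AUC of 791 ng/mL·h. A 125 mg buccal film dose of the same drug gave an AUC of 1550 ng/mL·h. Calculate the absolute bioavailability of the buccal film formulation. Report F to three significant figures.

F = (AUC_ev / D_ev) / (AUC_iv / D_iv)
  = (1550/125) / (791/50)
  = 12.4 / 15.82 = 0.7838

F = 0.784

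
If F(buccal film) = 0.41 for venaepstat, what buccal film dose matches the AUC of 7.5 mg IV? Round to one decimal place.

For equal systemic exposure: F × D_ev = D_iv
D_ev = D_iv / F = 7.5 / 0.41 = 18.2927 mg

D_buccal = 18.3 mg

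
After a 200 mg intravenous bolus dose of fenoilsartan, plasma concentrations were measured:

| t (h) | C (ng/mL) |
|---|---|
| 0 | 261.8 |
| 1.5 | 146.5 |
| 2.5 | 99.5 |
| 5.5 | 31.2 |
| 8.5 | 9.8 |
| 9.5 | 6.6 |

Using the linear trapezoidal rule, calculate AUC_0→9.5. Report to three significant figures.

Trapezoidal AUC_0→9.5:
  [0→1.5]: (261.8+146.5)/2 × 1.5 = 306.225
  [1.5→2.5]: (146.5+99.5)/2 × 1 = 123.0
  [2.5→5.5]: (99.5+31.2)/2 × 3 = 196.05
  [5.5→8.5]: (31.2+9.8)/2 × 3 = 61.5
  [8.5→9.5]: (9.8+6.6)/2 × 1 = 8.2
  Sum = 694.975 ng/mL·h

AUC = 695 ng/mL·h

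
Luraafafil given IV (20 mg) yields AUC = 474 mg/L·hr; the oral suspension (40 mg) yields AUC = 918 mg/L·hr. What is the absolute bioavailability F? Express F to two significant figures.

F = (AUC_ev / D_ev) / (AUC_iv / D_iv)
  = (918/40) / (474/20)
  = 22.95 / 23.7 = 0.9684

F = 0.97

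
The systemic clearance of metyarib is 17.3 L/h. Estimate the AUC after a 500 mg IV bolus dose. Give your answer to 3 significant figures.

AUC_0→∞ = Dose_iv / CL
        = 500 / 17.3 = 28.9017 mg/L·h

AUC = 28.9 mg/L·h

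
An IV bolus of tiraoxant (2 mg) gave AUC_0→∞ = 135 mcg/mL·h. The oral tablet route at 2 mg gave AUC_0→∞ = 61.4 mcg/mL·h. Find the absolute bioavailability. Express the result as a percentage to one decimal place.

F = (AUC_ev / D_ev) / (AUC_iv / D_iv)
  = (61.4/2) / (135/2)
  = 30.7 / 67.5 = 0.4548
  = 45.48%

F = 45.5%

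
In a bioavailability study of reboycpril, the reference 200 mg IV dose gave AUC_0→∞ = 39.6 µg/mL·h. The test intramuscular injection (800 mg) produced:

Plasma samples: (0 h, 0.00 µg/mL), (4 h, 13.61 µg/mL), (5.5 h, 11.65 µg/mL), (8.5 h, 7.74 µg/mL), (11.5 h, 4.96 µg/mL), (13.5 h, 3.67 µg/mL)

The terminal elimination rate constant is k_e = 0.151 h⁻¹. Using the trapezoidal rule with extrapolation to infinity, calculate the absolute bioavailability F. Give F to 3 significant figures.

F = 0.803

Trapezoidal AUC_0→13.5 (intramuscular injection):
  [0→4]: (0.00+13.61)/2 × 4 = 27.22
  [4→5.5]: (13.61+11.65)/2 × 1.5 = 18.945
  [5.5→8.5]: (11.65+7.74)/2 × 3 = 29.085
  [8.5→11.5]: (7.74+4.96)/2 × 3 = 19.05
  [11.5→13.5]: (4.96+3.67)/2 × 2 = 8.63
  Sum = 102.93 µg/mL·h
Tail: C_last/k_e = 3.67/0.151 = 24.305
AUC_0→∞ (intramuscular injection) = 102.93 + 24.305 = 127.235 µg/mL·h
F = (AUC_ev/D_ev)/(AUC_iv/D_iv) = (127.235/800)/(39.6/200) = 0.15904375/0.198 = 0.8033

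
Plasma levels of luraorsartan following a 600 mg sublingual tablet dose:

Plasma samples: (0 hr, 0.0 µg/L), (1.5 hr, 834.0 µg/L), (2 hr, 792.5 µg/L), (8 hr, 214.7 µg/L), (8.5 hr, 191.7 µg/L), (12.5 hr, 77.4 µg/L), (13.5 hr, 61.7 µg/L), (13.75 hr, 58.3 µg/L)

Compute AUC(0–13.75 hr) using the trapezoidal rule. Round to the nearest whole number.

Trapezoidal AUC_0→13.75:
  [0→1.5]: (0.0+834.0)/2 × 1.5 = 625.5
  [1.5→2]: (834.0+792.5)/2 × 0.5 = 406.625
  [2→8]: (792.5+214.7)/2 × 6 = 3021.6
  [8→8.5]: (214.7+191.7)/2 × 0.5 = 101.6
  [8.5→12.5]: (191.7+77.4)/2 × 4 = 538.2
  [12.5→13.5]: (77.4+61.7)/2 × 1 = 69.55
  [13.5→13.75]: (61.7+58.3)/2 × 0.25 = 15.0
  Sum = 4778.075 µg/L·hr

AUC = 4778 µg/L·hr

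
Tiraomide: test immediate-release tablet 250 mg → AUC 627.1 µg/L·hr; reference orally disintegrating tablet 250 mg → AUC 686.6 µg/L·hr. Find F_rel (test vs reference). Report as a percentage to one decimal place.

F_rel = 91.3%

F_rel = (AUC_test/D_test) / (AUC_ref/D_ref)
      = (627.1/250) / (686.6/250)
      = 2.5084 / 2.7464 = 0.9133 = 91.33%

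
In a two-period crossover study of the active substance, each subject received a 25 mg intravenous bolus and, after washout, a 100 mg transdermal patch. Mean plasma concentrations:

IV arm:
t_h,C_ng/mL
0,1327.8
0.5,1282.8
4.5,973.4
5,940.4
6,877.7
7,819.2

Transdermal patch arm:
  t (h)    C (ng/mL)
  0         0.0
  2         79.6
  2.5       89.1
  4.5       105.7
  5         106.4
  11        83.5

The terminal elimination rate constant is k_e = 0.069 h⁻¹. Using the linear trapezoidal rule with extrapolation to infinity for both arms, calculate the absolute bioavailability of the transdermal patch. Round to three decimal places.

Trapezoidal AUC_0→7 (IV):
  [0→0.5]: (1327.8+1282.8)/2 × 0.5 = 652.65
  [0.5→4.5]: (1282.8+973.4)/2 × 4 = 4512.4
  [4.5→5]: (973.4+940.4)/2 × 0.5 = 478.45
  [5→6]: (940.4+877.7)/2 × 1 = 909.05
  [6→7]: (877.7+819.2)/2 × 1 = 848.45
  Sum = 7401.0 ng/mL·h
IV tail: 819.2/0.069 = 11872.464; AUC_iv,0→∞ = 7401.0 + 11872.464 = 19273.464 ng/mL·h
Trapezoidal AUC_0→11 (transdermal patch):
  [0→2]: (0.0+79.6)/2 × 2 = 79.6
  [2→2.5]: (79.6+89.1)/2 × 0.5 = 42.175
  [2.5→4.5]: (89.1+105.7)/2 × 2 = 194.8
  [4.5→5]: (105.7+106.4)/2 × 0.5 = 53.025
  [5→11]: (106.4+83.5)/2 × 6 = 569.7
  Sum = 939.3 ng/mL·h
transdermal patch tail: 83.5/0.069 = 1210.145; AUC_ev,0→∞ = 939.3 + 1210.145 = 2149.445 ng/mL·h
F = (AUC_ev/D_ev)/(AUC_iv/D_iv) = (2149.445/100)/(19273.464/25) = 21.49445/770.93856 = 0.0279

F = 0.028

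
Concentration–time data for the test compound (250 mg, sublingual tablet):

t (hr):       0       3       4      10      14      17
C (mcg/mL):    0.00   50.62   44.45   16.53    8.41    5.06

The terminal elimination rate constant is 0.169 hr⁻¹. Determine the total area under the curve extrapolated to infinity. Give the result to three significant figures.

Trapezoidal AUC_0→17:
  [0→3]: (0.00+50.62)/2 × 3 = 75.93
  [3→4]: (50.62+44.45)/2 × 1 = 47.535
  [4→10]: (44.45+16.53)/2 × 6 = 182.94
  [10→14]: (16.53+8.41)/2 × 4 = 49.88
  [14→17]: (8.41+5.06)/2 × 3 = 20.205
  Sum = 376.49 mcg/mL·hr
Extrapolated tail: C_last / k_e = 5.06 / 0.169 = 29.941
AUC_0→∞ = 376.49 + 29.941 = 406.431 mcg/mL·hr

AUC = 406 mcg/mL·hr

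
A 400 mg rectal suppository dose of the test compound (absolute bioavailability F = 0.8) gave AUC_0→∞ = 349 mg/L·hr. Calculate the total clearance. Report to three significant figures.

CL = F × Dose / AUC_0→∞
   = 0.8 × 400 / 349 = 0.916905 L/hr

CL = 0.917 L/hr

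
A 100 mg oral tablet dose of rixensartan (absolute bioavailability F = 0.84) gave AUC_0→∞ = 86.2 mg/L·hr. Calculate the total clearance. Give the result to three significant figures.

CL = 0.974 L/hr

CL = F × Dose / AUC_0→∞
   = 0.84 × 100 / 86.2 = 0.974478 L/hr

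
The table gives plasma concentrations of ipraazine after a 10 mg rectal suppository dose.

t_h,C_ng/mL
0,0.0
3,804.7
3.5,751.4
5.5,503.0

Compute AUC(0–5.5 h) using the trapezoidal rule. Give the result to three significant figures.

AUC = 2850 ng/mL·h

Trapezoidal AUC_0→5.5:
  [0→3]: (0.0+804.7)/2 × 3 = 1207.05
  [3→3.5]: (804.7+751.4)/2 × 0.5 = 389.025
  [3.5→5.5]: (751.4+503.0)/2 × 2 = 1254.4
  Sum = 2850.475 ng/mL·h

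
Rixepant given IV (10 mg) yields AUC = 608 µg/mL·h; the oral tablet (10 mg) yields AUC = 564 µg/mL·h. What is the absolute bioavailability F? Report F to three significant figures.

F = 0.928

F = (AUC_ev / D_ev) / (AUC_iv / D_iv)
  = (564/10) / (608/10)
  = 56.4 / 60.8 = 0.9276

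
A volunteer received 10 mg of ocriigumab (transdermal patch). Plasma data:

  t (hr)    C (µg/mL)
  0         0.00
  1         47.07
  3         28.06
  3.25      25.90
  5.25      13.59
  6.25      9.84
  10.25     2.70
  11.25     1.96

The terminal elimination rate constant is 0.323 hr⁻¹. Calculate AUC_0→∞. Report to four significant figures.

Trapezoidal AUC_0→11.25:
  [0→1]: (0.00+47.07)/2 × 1 = 23.535
  [1→3]: (47.07+28.06)/2 × 2 = 75.13
  [3→3.25]: (28.06+25.90)/2 × 0.25 = 6.745
  [3.25→5.25]: (25.90+13.59)/2 × 2 = 39.49
  [5.25→6.25]: (13.59+9.84)/2 × 1 = 11.715
  [6.25→10.25]: (9.84+2.70)/2 × 4 = 25.08
  [10.25→11.25]: (2.70+1.96)/2 × 1 = 2.33
  Sum = 184.025 µg/mL·hr
Extrapolated tail: C_last / k_e = 1.96 / 0.323 = 6.068
AUC_0→∞ = 184.025 + 6.068 = 190.093 µg/mL·hr

AUC = 190.1 µg/mL·hr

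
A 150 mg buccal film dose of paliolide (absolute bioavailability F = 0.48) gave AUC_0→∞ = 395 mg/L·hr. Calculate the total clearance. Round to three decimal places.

CL = F × Dose / AUC_0→∞
   = 0.48 × 150 / 395 = 0.182278 L/hr

CL = 0.182 L/hr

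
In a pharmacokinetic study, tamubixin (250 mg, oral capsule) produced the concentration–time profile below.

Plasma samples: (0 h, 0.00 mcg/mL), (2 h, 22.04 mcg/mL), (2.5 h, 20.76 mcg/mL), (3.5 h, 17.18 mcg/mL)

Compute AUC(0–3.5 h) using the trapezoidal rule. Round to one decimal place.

Trapezoidal AUC_0→3.5:
  [0→2]: (0.00+22.04)/2 × 2 = 22.04
  [2→2.5]: (22.04+20.76)/2 × 0.5 = 10.7
  [2.5→3.5]: (20.76+17.18)/2 × 1 = 18.97
  Sum = 51.71 mcg/mL·h

AUC = 51.7 mcg/mL·h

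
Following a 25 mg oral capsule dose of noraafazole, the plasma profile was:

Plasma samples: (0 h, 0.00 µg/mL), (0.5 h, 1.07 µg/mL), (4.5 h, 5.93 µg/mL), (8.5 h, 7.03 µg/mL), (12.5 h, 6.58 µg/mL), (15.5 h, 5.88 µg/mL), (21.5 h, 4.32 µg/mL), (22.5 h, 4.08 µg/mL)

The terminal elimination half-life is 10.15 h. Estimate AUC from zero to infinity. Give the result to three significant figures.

AUC = 181 µg/mL·h

Trapezoidal AUC_0→22.5:
  [0→0.5]: (0.00+1.07)/2 × 0.5 = 0.2675
  [0.5→4.5]: (1.07+5.93)/2 × 4 = 14.0
  [4.5→8.5]: (5.93+7.03)/2 × 4 = 25.92
  [8.5→12.5]: (7.03+6.58)/2 × 4 = 27.22
  [12.5→15.5]: (6.58+5.88)/2 × 3 = 18.69
  [15.5→21.5]: (5.88+4.32)/2 × 6 = 30.6
  [21.5→22.5]: (4.32+4.08)/2 × 1 = 4.2
  Sum = 120.8975 µg/mL·h
k_e = ln2 / t½ = 0.693147 / 10.15 = 0.0683 h^-1
Extrapolated tail: C_last / k_e = 4.08 / 0.0683 = 59.736
AUC_0→∞ = 120.8975 + 59.736 = 180.6335 µg/mL·h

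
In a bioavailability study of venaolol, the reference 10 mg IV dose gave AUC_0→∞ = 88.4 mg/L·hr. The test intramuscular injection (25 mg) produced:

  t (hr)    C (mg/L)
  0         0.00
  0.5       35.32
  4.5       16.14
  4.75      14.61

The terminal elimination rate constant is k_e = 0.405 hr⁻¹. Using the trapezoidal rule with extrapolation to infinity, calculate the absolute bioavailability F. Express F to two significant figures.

Trapezoidal AUC_0→4.75 (intramuscular injection):
  [0→0.5]: (0.00+35.32)/2 × 0.5 = 8.83
  [0.5→4.5]: (35.32+16.14)/2 × 4 = 102.92
  [4.5→4.75]: (16.14+14.61)/2 × 0.25 = 3.84375
  Sum = 115.59375 mg/L·hr
Tail: C_last/k_e = 14.61/0.405 = 36.074
AUC_0→∞ (intramuscular injection) = 115.59375 + 36.074 = 151.66775 mg/L·hr
F = (AUC_ev/D_ev)/(AUC_iv/D_iv) = (151.66775/25)/(88.4/10) = 6.06671/8.84 = 0.6863

F = 0.69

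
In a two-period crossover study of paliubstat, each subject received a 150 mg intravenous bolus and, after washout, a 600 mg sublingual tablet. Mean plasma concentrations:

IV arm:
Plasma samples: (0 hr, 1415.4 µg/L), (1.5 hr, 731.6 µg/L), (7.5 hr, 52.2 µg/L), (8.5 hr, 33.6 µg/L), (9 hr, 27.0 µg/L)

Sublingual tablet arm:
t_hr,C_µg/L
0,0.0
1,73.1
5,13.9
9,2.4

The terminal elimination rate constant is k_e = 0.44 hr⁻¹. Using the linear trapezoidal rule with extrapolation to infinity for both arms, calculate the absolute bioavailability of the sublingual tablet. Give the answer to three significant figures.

F = 0.0152

Trapezoidal AUC_0→9 (IV):
  [0→1.5]: (1415.4+731.6)/2 × 1.5 = 1610.25
  [1.5→7.5]: (731.6+52.2)/2 × 6 = 2351.4
  [7.5→8.5]: (52.2+33.6)/2 × 1 = 42.9
  [8.5→9]: (33.6+27.0)/2 × 0.5 = 15.15
  Sum = 4019.7 µg/L·hr
IV tail: 27.0/0.44 = 61.364; AUC_iv,0→∞ = 4019.7 + 61.364 = 4081.064 µg/L·hr
Trapezoidal AUC_0→9 (sublingual tablet):
  [0→1]: (0.0+73.1)/2 × 1 = 36.55
  [1→5]: (73.1+13.9)/2 × 4 = 174.0
  [5→9]: (13.9+2.4)/2 × 4 = 32.6
  Sum = 243.15 µg/L·hr
sublingual tablet tail: 2.4/0.44 = 5.455; AUC_ev,0→∞ = 243.15 + 5.455 = 248.605 µg/L·hr
F = (AUC_ev/D_ev)/(AUC_iv/D_iv) = (248.605/600)/(4081.064/150) = 0.414342/27.2071 = 0.0152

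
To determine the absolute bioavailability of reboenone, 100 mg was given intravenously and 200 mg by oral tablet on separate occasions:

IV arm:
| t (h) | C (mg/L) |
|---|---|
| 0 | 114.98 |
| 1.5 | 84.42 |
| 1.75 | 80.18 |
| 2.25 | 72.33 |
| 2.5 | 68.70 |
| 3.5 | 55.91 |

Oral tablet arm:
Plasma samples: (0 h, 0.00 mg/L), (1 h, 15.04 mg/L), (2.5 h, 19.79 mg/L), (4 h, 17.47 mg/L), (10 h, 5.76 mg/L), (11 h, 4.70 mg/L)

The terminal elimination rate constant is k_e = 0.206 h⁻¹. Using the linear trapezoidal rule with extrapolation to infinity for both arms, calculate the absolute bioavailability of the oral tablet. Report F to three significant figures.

F = 0.142

Trapezoidal AUC_0→3.5 (IV):
  [0→1.5]: (114.98+84.42)/2 × 1.5 = 149.55
  [1.5→1.75]: (84.42+80.18)/2 × 0.25 = 20.575
  [1.75→2.25]: (80.18+72.33)/2 × 0.5 = 38.1275
  [2.25→2.5]: (72.33+68.70)/2 × 0.25 = 17.62875
  [2.5→3.5]: (68.70+55.91)/2 × 1 = 62.305
  Sum = 288.18625 mg/L·h
IV tail: 55.91/0.206 = 271.408; AUC_iv,0→∞ = 288.18625 + 271.408 = 559.59425 mg/L·h
Trapezoidal AUC_0→11 (oral tablet):
  [0→1]: (0.00+15.04)/2 × 1 = 7.52
  [1→2.5]: (15.04+19.79)/2 × 1.5 = 26.1225
  [2.5→4]: (19.79+17.47)/2 × 1.5 = 27.945
  [4→10]: (17.47+5.76)/2 × 6 = 69.69
  [10→11]: (5.76+4.70)/2 × 1 = 5.23
  Sum = 136.5075 mg/L·h
oral tablet tail: 4.70/0.206 = 22.816; AUC_ev,0→∞ = 136.5075 + 22.816 = 159.3235 mg/L·h
F = (AUC_ev/D_ev)/(AUC_iv/D_iv) = (159.3235/200)/(559.59425/100) = 0.7966175/5.5959425 = 0.1424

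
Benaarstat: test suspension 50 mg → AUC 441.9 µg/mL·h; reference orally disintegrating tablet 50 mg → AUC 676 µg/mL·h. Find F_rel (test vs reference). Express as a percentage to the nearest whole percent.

F_rel = 65%

F_rel = (AUC_test/D_test) / (AUC_ref/D_ref)
      = (441.9/50) / (676/50)
      = 8.838 / 13.52 = 0.6537 = 65.37%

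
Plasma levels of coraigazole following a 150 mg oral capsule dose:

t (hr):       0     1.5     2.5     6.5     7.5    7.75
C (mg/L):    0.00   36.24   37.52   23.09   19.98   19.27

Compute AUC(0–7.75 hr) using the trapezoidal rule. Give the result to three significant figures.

Trapezoidal AUC_0→7.75:
  [0→1.5]: (0.00+36.24)/2 × 1.5 = 27.18
  [1.5→2.5]: (36.24+37.52)/2 × 1 = 36.88
  [2.5→6.5]: (37.52+23.09)/2 × 4 = 121.22
  [6.5→7.5]: (23.09+19.98)/2 × 1 = 21.535
  [7.5→7.75]: (19.98+19.27)/2 × 0.25 = 4.90625
  Sum = 211.72125 mg/L·hr

AUC = 212 mg/L·hr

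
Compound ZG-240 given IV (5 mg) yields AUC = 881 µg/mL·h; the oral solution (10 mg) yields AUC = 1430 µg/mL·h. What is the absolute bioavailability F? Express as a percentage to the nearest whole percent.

F = (AUC_ev / D_ev) / (AUC_iv / D_iv)
  = (1430/10) / (881/5)
  = 143 / 176.2 = 0.8116
  = 81.16%

F = 81%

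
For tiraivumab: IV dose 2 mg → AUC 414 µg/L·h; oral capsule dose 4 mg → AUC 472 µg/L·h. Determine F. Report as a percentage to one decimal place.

F = (AUC_ev / D_ev) / (AUC_iv / D_iv)
  = (472/4) / (414/2)
  = 118 / 207 = 0.5700
  = 57.00%

F = 57.0%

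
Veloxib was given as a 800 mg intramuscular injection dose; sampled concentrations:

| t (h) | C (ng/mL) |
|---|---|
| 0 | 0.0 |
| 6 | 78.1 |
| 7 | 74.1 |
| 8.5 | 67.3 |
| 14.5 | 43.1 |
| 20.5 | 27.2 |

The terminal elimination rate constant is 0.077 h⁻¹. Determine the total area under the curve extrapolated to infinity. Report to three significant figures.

AUC = 1310 ng/mL·h

Trapezoidal AUC_0→20.5:
  [0→6]: (0.0+78.1)/2 × 6 = 234.3
  [6→7]: (78.1+74.1)/2 × 1 = 76.1
  [7→8.5]: (74.1+67.3)/2 × 1.5 = 106.05
  [8.5→14.5]: (67.3+43.1)/2 × 6 = 331.2
  [14.5→20.5]: (43.1+27.2)/2 × 6 = 210.9
  Sum = 958.55 ng/mL·h
Extrapolated tail: C_last / k_e = 27.2 / 0.077 = 353.247
AUC_0→∞ = 958.55 + 353.247 = 1311.797 ng/mL·h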